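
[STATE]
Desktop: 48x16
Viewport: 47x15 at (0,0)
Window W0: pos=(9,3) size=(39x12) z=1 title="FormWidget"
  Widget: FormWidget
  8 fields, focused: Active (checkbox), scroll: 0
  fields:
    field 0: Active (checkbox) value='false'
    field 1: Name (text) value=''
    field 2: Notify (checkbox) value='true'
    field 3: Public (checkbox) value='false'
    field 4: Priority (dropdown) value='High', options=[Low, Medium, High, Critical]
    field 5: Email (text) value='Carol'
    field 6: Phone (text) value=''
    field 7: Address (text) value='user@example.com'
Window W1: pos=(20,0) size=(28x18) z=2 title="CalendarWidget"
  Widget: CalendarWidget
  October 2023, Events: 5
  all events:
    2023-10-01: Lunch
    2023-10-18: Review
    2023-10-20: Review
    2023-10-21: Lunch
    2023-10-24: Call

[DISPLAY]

                    ┏━━━━━━━━━━━━━━━━━━━━━━━━━━
                    ┃ CalendarWidget           
                    ┠──────────────────────────
         ┏━━━━━━━━━━┃       October 2023       
         ┃ FormWidge┃Mo Tu We Th Fr Sa Su      
         ┠──────────┃                   1*     
         ┃> Active: ┃ 2  3  4  5  6  7  8      
         ┃  Name:   ┃ 9 10 11 12 13 14 15      
         ┃  Notify: ┃16 17 18* 19 20* 21* 22   
         ┃  Public: ┃23 24* 25 26 27 28 29     
         ┃  Priority┃30 31                     
         ┃  Email:  ┃                          
         ┃  Phone:  ┃                          
         ┃  Address:┃                          
         ┗━━━━━━━━━━┃                          


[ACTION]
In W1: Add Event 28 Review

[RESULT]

                    ┏━━━━━━━━━━━━━━━━━━━━━━━━━━
                    ┃ CalendarWidget           
                    ┠──────────────────────────
         ┏━━━━━━━━━━┃       October 2023       
         ┃ FormWidge┃Mo Tu We Th Fr Sa Su      
         ┠──────────┃                   1*     
         ┃> Active: ┃ 2  3  4  5  6  7  8      
         ┃  Name:   ┃ 9 10 11 12 13 14 15      
         ┃  Notify: ┃16 17 18* 19 20* 21* 22   
         ┃  Public: ┃23 24* 25 26 27 28* 29    
         ┃  Priority┃30 31                     
         ┃  Email:  ┃                          
         ┃  Phone:  ┃                          
         ┃  Address:┃                          
         ┗━━━━━━━━━━┃                          


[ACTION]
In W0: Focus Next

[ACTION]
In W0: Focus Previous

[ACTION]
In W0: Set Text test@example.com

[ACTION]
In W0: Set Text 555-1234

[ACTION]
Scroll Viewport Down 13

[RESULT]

                    ┃ CalendarWidget           
                    ┠──────────────────────────
         ┏━━━━━━━━━━┃       October 2023       
         ┃ FormWidge┃Mo Tu We Th Fr Sa Su      
         ┠──────────┃                   1*     
         ┃> Active: ┃ 2  3  4  5  6  7  8      
         ┃  Name:   ┃ 9 10 11 12 13 14 15      
         ┃  Notify: ┃16 17 18* 19 20* 21* 22   
         ┃  Public: ┃23 24* 25 26 27 28* 29    
         ┃  Priority┃30 31                     
         ┃  Email:  ┃                          
         ┃  Phone:  ┃                          
         ┃  Address:┃                          
         ┗━━━━━━━━━━┃                          
                    ┃                          


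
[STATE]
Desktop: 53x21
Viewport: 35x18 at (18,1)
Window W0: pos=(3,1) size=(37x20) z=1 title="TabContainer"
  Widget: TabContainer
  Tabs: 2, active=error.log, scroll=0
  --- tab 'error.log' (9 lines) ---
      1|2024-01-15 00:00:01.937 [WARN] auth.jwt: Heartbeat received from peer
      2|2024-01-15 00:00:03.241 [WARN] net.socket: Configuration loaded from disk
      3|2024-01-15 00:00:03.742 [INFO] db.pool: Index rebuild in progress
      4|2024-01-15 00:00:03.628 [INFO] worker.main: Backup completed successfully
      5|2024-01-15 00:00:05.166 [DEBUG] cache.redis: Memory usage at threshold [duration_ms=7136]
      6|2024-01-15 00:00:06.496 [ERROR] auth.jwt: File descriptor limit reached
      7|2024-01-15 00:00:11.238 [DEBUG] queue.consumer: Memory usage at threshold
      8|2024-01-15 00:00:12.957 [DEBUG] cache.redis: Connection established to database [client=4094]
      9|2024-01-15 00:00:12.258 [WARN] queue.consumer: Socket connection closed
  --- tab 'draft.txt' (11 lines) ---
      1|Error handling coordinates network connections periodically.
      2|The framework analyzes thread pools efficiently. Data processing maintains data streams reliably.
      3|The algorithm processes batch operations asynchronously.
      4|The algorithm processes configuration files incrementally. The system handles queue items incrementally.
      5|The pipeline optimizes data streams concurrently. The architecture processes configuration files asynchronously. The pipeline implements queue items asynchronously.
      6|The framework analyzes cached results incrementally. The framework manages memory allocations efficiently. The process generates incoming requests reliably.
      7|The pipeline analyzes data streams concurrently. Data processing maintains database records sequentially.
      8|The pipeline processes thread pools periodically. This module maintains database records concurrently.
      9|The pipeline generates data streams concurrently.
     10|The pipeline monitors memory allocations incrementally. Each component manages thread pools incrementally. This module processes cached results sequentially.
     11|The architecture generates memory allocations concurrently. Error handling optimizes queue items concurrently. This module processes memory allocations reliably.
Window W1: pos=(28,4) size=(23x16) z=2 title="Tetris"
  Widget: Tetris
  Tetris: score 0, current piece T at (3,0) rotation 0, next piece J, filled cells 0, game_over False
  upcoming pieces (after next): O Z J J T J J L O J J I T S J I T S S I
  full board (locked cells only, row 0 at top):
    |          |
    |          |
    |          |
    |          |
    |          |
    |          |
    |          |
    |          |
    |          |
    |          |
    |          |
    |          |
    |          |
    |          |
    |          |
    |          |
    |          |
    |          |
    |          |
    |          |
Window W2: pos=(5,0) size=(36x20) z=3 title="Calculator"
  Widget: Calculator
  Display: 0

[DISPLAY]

                      ┃            
──────────────────────┨            
                     0┃            
┬───┐                 ┃━━━━━━━━━┓  
│ ÷ │                 ┃         ┃  
┼───┤                 ┃─────────┨  
│ × │                 ┃ext:     ┃  
┼───┤                 ┃         ┃  
│ - │                 ┃██       ┃  
┼───┤                 ┃         ┃  
│ + │                 ┃         ┃  
┼───┤                 ┃         ┃  
│ M+│                 ┃core:    ┃  
┴───┘                 ┃         ┃  
                      ┃         ┃  
                      ┃         ┃  
                      ┃         ┃  
                      ┃         ┃  


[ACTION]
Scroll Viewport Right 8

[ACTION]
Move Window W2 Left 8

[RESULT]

                 ┃━━━┓             
─────────────────┨   ┃             
                0┃───┨             
                 ┃━━━━━━━━━━━━━━┓  
                 ┃              ┃  
                 ┃──────────────┨  
                 ┃   │Next:     ┃  
                 ┃   │█         ┃  
                 ┃   │███       ┃  
                 ┃   │          ┃  
                 ┃   │          ┃  
                 ┃   │          ┃  
                 ┃   │Score:    ┃  
                 ┃   │0         ┃  
                 ┃   │          ┃  
                 ┃   │          ┃  
                 ┃   │          ┃  
                 ┃   │          ┃  


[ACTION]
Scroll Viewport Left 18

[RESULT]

┃ Calculator                       
┠──────────────────────────────────
┃                                 0
┃┌───┬───┬───┬───┐                 
┃│ 7 │ 8 │ 9 │ ÷ │                 
┃├───┼───┼───┼───┤                 
┃│ 4 │ 5 │ 6 │ × │                 
┃├───┼───┼───┼───┤                 
┃│ 1 │ 2 │ 3 │ - │                 
┃├───┼───┼───┼───┤                 
┃│ 0 │ . │ = │ + │                 
┃├───┼───┼───┼───┤                 
┃│ C │ MC│ MR│ M+│                 
┃└───┴───┴───┴───┘                 
┃                                  
┃                                  
┃                                  
┃                                  


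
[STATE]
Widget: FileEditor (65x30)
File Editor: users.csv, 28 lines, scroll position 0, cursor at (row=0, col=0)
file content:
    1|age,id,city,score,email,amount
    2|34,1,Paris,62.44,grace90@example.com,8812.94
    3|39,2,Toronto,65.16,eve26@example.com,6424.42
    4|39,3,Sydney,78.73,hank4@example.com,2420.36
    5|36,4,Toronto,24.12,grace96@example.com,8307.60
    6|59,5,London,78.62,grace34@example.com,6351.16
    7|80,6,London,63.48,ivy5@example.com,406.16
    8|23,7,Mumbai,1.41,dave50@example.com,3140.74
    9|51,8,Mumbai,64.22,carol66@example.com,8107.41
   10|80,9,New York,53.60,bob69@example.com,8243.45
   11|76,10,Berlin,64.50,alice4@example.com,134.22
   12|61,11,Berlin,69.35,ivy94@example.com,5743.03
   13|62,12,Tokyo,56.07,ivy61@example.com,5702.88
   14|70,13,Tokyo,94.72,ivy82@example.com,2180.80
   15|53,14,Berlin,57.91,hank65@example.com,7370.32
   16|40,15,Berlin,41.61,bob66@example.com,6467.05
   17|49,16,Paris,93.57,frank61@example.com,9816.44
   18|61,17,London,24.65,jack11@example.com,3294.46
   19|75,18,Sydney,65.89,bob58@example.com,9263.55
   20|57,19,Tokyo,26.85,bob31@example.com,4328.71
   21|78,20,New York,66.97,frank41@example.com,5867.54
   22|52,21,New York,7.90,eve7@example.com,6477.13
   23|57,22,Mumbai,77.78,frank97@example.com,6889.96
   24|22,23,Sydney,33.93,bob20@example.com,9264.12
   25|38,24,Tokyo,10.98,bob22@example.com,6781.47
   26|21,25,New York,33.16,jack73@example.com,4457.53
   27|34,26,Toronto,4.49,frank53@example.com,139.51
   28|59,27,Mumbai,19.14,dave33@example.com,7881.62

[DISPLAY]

█ge,id,city,score,email,amount                                  ▲
34,1,Paris,62.44,grace90@example.com,8812.94                    █
39,2,Toronto,65.16,eve26@example.com,6424.42                    ░
39,3,Sydney,78.73,hank4@example.com,2420.36                     ░
36,4,Toronto,24.12,grace96@example.com,8307.60                  ░
59,5,London,78.62,grace34@example.com,6351.16                   ░
80,6,London,63.48,ivy5@example.com,406.16                       ░
23,7,Mumbai,1.41,dave50@example.com,3140.74                     ░
51,8,Mumbai,64.22,carol66@example.com,8107.41                   ░
80,9,New York,53.60,bob69@example.com,8243.45                   ░
76,10,Berlin,64.50,alice4@example.com,134.22                    ░
61,11,Berlin,69.35,ivy94@example.com,5743.03                    ░
62,12,Tokyo,56.07,ivy61@example.com,5702.88                     ░
70,13,Tokyo,94.72,ivy82@example.com,2180.80                     ░
53,14,Berlin,57.91,hank65@example.com,7370.32                   ░
40,15,Berlin,41.61,bob66@example.com,6467.05                    ░
49,16,Paris,93.57,frank61@example.com,9816.44                   ░
61,17,London,24.65,jack11@example.com,3294.46                   ░
75,18,Sydney,65.89,bob58@example.com,9263.55                    ░
57,19,Tokyo,26.85,bob31@example.com,4328.71                     ░
78,20,New York,66.97,frank41@example.com,5867.54                ░
52,21,New York,7.90,eve7@example.com,6477.13                    ░
57,22,Mumbai,77.78,frank97@example.com,6889.96                  ░
22,23,Sydney,33.93,bob20@example.com,9264.12                    ░
38,24,Tokyo,10.98,bob22@example.com,6781.47                     ░
21,25,New York,33.16,jack73@example.com,4457.53                 ░
34,26,Toronto,4.49,frank53@example.com,139.51                   ░
59,27,Mumbai,19.14,dave33@example.com,7881.62                   ░
                                                                ░
                                                                ▼


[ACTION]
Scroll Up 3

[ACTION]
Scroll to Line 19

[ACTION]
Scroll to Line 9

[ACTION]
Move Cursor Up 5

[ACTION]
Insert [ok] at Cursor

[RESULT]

ok█ge,id,city,score,email,amount                                ▲
34,1,Paris,62.44,grace90@example.com,8812.94                    █
39,2,Toronto,65.16,eve26@example.com,6424.42                    ░
39,3,Sydney,78.73,hank4@example.com,2420.36                     ░
36,4,Toronto,24.12,grace96@example.com,8307.60                  ░
59,5,London,78.62,grace34@example.com,6351.16                   ░
80,6,London,63.48,ivy5@example.com,406.16                       ░
23,7,Mumbai,1.41,dave50@example.com,3140.74                     ░
51,8,Mumbai,64.22,carol66@example.com,8107.41                   ░
80,9,New York,53.60,bob69@example.com,8243.45                   ░
76,10,Berlin,64.50,alice4@example.com,134.22                    ░
61,11,Berlin,69.35,ivy94@example.com,5743.03                    ░
62,12,Tokyo,56.07,ivy61@example.com,5702.88                     ░
70,13,Tokyo,94.72,ivy82@example.com,2180.80                     ░
53,14,Berlin,57.91,hank65@example.com,7370.32                   ░
40,15,Berlin,41.61,bob66@example.com,6467.05                    ░
49,16,Paris,93.57,frank61@example.com,9816.44                   ░
61,17,London,24.65,jack11@example.com,3294.46                   ░
75,18,Sydney,65.89,bob58@example.com,9263.55                    ░
57,19,Tokyo,26.85,bob31@example.com,4328.71                     ░
78,20,New York,66.97,frank41@example.com,5867.54                ░
52,21,New York,7.90,eve7@example.com,6477.13                    ░
57,22,Mumbai,77.78,frank97@example.com,6889.96                  ░
22,23,Sydney,33.93,bob20@example.com,9264.12                    ░
38,24,Tokyo,10.98,bob22@example.com,6781.47                     ░
21,25,New York,33.16,jack73@example.com,4457.53                 ░
34,26,Toronto,4.49,frank53@example.com,139.51                   ░
59,27,Mumbai,19.14,dave33@example.com,7881.62                   ░
                                                                ░
                                                                ▼


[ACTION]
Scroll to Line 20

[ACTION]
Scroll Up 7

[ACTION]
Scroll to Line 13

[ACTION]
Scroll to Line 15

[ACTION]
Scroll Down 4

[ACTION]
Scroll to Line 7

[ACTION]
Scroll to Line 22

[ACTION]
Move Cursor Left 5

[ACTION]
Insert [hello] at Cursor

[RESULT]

hello█kage,id,city,score,email,amount                           ▲
34,1,Paris,62.44,grace90@example.com,8812.94                    █
39,2,Toronto,65.16,eve26@example.com,6424.42                    ░
39,3,Sydney,78.73,hank4@example.com,2420.36                     ░
36,4,Toronto,24.12,grace96@example.com,8307.60                  ░
59,5,London,78.62,grace34@example.com,6351.16                   ░
80,6,London,63.48,ivy5@example.com,406.16                       ░
23,7,Mumbai,1.41,dave50@example.com,3140.74                     ░
51,8,Mumbai,64.22,carol66@example.com,8107.41                   ░
80,9,New York,53.60,bob69@example.com,8243.45                   ░
76,10,Berlin,64.50,alice4@example.com,134.22                    ░
61,11,Berlin,69.35,ivy94@example.com,5743.03                    ░
62,12,Tokyo,56.07,ivy61@example.com,5702.88                     ░
70,13,Tokyo,94.72,ivy82@example.com,2180.80                     ░
53,14,Berlin,57.91,hank65@example.com,7370.32                   ░
40,15,Berlin,41.61,bob66@example.com,6467.05                    ░
49,16,Paris,93.57,frank61@example.com,9816.44                   ░
61,17,London,24.65,jack11@example.com,3294.46                   ░
75,18,Sydney,65.89,bob58@example.com,9263.55                    ░
57,19,Tokyo,26.85,bob31@example.com,4328.71                     ░
78,20,New York,66.97,frank41@example.com,5867.54                ░
52,21,New York,7.90,eve7@example.com,6477.13                    ░
57,22,Mumbai,77.78,frank97@example.com,6889.96                  ░
22,23,Sydney,33.93,bob20@example.com,9264.12                    ░
38,24,Tokyo,10.98,bob22@example.com,6781.47                     ░
21,25,New York,33.16,jack73@example.com,4457.53                 ░
34,26,Toronto,4.49,frank53@example.com,139.51                   ░
59,27,Mumbai,19.14,dave33@example.com,7881.62                   ░
                                                                ░
                                                                ▼


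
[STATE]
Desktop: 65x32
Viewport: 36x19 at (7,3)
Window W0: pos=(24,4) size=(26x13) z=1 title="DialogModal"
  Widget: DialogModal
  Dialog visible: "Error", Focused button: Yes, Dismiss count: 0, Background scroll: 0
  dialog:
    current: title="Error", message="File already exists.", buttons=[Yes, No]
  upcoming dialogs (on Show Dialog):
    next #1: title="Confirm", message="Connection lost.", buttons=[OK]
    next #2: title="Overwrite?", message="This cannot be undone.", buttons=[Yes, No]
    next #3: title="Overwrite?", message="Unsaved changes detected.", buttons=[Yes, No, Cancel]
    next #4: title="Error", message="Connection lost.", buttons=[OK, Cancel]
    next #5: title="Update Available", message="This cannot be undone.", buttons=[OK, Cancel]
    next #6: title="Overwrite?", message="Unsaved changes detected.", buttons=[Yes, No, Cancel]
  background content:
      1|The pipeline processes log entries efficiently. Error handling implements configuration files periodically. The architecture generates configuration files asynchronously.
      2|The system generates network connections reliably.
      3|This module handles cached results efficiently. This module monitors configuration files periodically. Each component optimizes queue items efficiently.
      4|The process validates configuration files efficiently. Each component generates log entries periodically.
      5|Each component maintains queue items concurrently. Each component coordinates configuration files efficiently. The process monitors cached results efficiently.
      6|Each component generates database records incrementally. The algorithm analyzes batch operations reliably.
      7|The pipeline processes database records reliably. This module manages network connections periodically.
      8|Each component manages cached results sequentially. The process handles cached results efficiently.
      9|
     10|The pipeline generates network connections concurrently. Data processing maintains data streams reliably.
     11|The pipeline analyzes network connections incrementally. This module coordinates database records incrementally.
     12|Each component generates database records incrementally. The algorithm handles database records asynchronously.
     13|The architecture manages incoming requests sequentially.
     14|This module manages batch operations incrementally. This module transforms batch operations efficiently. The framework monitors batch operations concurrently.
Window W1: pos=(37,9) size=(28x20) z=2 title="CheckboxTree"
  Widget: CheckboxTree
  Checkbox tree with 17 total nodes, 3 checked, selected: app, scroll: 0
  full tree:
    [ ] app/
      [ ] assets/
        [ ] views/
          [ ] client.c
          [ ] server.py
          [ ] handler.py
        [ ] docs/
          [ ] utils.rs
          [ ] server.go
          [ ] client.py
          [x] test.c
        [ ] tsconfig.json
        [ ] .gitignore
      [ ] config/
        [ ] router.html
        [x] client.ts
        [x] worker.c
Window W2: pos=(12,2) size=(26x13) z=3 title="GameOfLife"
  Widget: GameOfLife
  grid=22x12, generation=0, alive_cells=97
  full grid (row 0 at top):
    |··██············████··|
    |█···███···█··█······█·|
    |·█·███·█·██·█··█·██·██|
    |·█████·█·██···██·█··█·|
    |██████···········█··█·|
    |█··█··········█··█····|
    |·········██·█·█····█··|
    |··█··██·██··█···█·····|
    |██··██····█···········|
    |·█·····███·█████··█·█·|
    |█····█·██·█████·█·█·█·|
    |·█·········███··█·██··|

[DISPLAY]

     ┃ GameOfLife             ┃     
     ┠────────────────────────┨━━━━━
     ┃Gen: 0                  ┃     
     ┃·█·███·█·██·█··█·██·██  ┃─────
     ┃·█████·█·██···██·█··█·  ┃proce
     ┃██████···········█··█·  ┃nerat
     ┃█··█··········█··█····  ┃━━━━━
     ┃·········██·█·█····█··  ┃ Chec
     ┃··█··██·██··█···█·····  ┃─────
     ┃██··██····█···········  ┃>[-] 
     ┃·█·····███·█████··█·█·  ┃   [-
     ┗━━━━━━━━━━━━━━━━━━━━━━━━┛     
                 ┃            ┃     
                 ┗━━━━━━━━━━━━┃     
                              ┃     
                              ┃     
                              ┃     
                              ┃     
                              ┃     


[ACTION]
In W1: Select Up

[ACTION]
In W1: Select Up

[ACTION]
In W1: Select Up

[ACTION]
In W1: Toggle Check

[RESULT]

     ┃ GameOfLife             ┃     
     ┠────────────────────────┨━━━━━
     ┃Gen: 0                  ┃     
     ┃·█·███·█·██·█··█·██·██  ┃─────
     ┃·█████·█·██···██·█··█·  ┃proce
     ┃██████···········█··█·  ┃nerat
     ┃█··█··········█··█····  ┃━━━━━
     ┃·········██·█·█····█··  ┃ Chec
     ┃··█··██·██··█···█·····  ┃─────
     ┃██··██····█···········  ┃>[x] 
     ┃·█·····███·█████··█·█·  ┃   [x
     ┗━━━━━━━━━━━━━━━━━━━━━━━━┛     
                 ┃            ┃     
                 ┗━━━━━━━━━━━━┃     
                              ┃     
                              ┃     
                              ┃     
                              ┃     
                              ┃     


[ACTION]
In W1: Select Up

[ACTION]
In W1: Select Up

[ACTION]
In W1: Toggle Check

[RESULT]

     ┃ GameOfLife             ┃     
     ┠────────────────────────┨━━━━━
     ┃Gen: 0                  ┃     
     ┃·█·███·█·██·█··█·██·██  ┃─────
     ┃·█████·█·██···██·█··█·  ┃proce
     ┃██████···········█··█·  ┃nerat
     ┃█··█··········█··█····  ┃━━━━━
     ┃·········██·█·█····█··  ┃ Chec
     ┃··█··██·██··█···█·····  ┃─────
     ┃██··██····█···········  ┃>[ ] 
     ┃·█·····███·█████··█·█·  ┃   [ 
     ┗━━━━━━━━━━━━━━━━━━━━━━━━┛     
                 ┃            ┃     
                 ┗━━━━━━━━━━━━┃     
                              ┃     
                              ┃     
                              ┃     
                              ┃     
                              ┃     


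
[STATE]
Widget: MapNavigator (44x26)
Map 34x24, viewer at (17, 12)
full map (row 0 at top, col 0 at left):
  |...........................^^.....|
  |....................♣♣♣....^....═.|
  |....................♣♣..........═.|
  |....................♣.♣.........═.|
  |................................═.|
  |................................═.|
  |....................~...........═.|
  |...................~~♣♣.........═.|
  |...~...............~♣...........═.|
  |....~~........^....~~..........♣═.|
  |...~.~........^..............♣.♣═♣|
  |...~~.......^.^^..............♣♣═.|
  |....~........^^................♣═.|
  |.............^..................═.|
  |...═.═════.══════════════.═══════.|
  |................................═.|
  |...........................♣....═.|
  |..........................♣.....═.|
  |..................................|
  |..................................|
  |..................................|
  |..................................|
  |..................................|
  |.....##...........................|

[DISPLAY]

                                            
     ...........................^^.....     
     ....................♣♣♣....^....═.     
     ....................♣♣..........═.     
     ....................♣.♣.........═.     
     ................................═.     
     ................................═.     
     ....................~...........═.     
     ...................~~♣♣.........═.     
     ...~...............~♣...........═.     
     ....~~........^....~~..........♣═.     
     ...~.~........^..............♣.♣═♣     
     ...~~.......^.^^..............♣♣═.     
     ....~........^^..@.............♣═.     
     .............^..................═.     
     ...═.═════.══════════════.═══════.     
     ................................═.     
     ...........................♣....═.     
     ..........................♣.....═.     
     ..................................     
     ..................................     
     ..................................     
     ..................................     
     ..................................     
     .....##...........................     
                                            


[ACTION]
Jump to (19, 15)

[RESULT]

   ....................♣♣..........═.       
   ....................♣.♣.........═.       
   ................................═.       
   ................................═.       
   ....................~...........═.       
   ...................~~♣♣.........═.       
   ...~...............~♣...........═.       
   ....~~........^....~~..........♣═.       
   ...~.~........^..............♣.♣═♣       
   ...~~.......^.^^..............♣♣═.       
   ....~........^^................♣═.       
   .............^..................═.       
   ...═.═════.══════════════.═══════.       
   ...................@............═.       
   ...........................♣....═.       
   ..........................♣.....═.       
   ..................................       
   ..................................       
   ..................................       
   ..................................       
   ..................................       
   .....##...........................       
                                            
                                            
                                            
                                            


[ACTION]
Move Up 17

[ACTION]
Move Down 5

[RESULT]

                                            
                                            
                                            
                                            
                                            
                                            
                                            
                                            
   ...........................^^.....       
   ....................♣♣♣....^....═.       
   ....................♣♣..........═.       
   ....................♣.♣.........═.       
   ................................═.       
   ...................@............═.       
   ....................~...........═.       
   ...................~~♣♣.........═.       
   ...~...............~♣...........═.       
   ....~~........^....~~..........♣═.       
   ...~.~........^..............♣.♣═♣       
   ...~~.......^.^^..............♣♣═.       
   ....~........^^................♣═.       
   .............^..................═.       
   ...═.═════.══════════════.═══════.       
   ................................═.       
   ...........................♣....═.       
   ..........................♣.....═.       


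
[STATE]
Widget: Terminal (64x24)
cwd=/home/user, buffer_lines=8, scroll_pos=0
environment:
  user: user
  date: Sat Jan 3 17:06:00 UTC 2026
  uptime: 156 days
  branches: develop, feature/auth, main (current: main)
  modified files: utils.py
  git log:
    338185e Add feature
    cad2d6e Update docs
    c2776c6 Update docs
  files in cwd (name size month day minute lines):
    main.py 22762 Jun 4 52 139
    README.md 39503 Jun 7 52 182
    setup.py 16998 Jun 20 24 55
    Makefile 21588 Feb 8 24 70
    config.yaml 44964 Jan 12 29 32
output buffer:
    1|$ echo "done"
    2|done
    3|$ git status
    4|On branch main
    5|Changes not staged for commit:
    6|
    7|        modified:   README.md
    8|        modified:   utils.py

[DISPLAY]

$ echo "done"                                                   
done                                                            
$ git status                                                    
On branch main                                                  
Changes not staged for commit:                                  
                                                                
        modified:   README.md                                   
        modified:   utils.py                                    
$ █                                                             
                                                                
                                                                
                                                                
                                                                
                                                                
                                                                
                                                                
                                                                
                                                                
                                                                
                                                                
                                                                
                                                                
                                                                
                                                                


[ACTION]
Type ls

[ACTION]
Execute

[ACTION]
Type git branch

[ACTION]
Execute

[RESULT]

$ echo "done"                                                   
done                                                            
$ git status                                                    
On branch main                                                  
Changes not staged for commit:                                  
                                                                
        modified:   README.md                                   
        modified:   utils.py                                    
$ ls                                                            
main.py  README.md  setup.py  Makefile  config.yaml             
$ git branch                                                    
  develop                                                       
  feature/auth                                                  
* main                                                          
$ █                                                             
                                                                
                                                                
                                                                
                                                                
                                                                
                                                                
                                                                
                                                                
                                                                


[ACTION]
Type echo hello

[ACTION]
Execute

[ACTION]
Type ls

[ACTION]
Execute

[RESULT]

$ echo "done"                                                   
done                                                            
$ git status                                                    
On branch main                                                  
Changes not staged for commit:                                  
                                                                
        modified:   README.md                                   
        modified:   utils.py                                    
$ ls                                                            
main.py  README.md  setup.py  Makefile  config.yaml             
$ git branch                                                    
  develop                                                       
  feature/auth                                                  
* main                                                          
$ echo hello                                                    
hello                                                           
$ ls                                                            
main.py  README.md  setup.py  Makefile  config.yaml             
$ █                                                             
                                                                
                                                                
                                                                
                                                                
                                                                


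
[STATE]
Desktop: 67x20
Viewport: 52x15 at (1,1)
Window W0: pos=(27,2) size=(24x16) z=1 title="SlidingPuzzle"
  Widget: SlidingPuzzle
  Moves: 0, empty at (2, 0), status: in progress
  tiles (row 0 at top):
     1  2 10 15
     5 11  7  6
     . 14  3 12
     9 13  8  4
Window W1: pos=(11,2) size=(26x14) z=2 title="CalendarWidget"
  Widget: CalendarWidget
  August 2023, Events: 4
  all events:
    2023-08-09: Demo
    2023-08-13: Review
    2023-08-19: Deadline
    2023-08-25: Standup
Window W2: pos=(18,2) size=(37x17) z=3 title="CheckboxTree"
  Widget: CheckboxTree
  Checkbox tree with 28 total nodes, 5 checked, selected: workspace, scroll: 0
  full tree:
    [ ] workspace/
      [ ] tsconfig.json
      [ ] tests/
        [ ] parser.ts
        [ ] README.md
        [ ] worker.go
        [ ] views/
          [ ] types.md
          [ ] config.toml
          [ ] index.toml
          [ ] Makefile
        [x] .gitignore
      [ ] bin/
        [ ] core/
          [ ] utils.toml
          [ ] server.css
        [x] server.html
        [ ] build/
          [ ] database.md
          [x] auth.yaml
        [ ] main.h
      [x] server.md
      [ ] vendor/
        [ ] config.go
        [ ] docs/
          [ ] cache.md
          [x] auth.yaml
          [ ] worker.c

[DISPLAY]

                                                    
          ┏━━━━━━┏━━━━━━━━━━━━━━━━━━━━━━━━━━━━━━━━━━
          ┃ Calen┃ CheckboxTree                     
          ┠──────┠──────────────────────────────────
          ┃      ┃>[-] workspace/                   
          ┃Mo Tu ┃   [ ] tsconfig.json              
          ┃    1 ┃   [-] tests/                     
          ┃ 7  8 ┃     [ ] parser.ts                
          ┃14 15 ┃     [ ] README.md                
          ┃21 22 ┃     [ ] worker.go                
          ┃28 29 ┃     [ ] views/                   
          ┃      ┃       [ ] types.md               
          ┃      ┃       [ ] config.toml            
          ┃      ┃       [ ] index.toml             
          ┗━━━━━━┃       [ ] Makefile               


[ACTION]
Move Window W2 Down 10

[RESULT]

                                                    
          ┏━━━━━━━━━━━━━━━━━━━━━━━━┓━━━━━━━━━━━━━┓  
          ┃ Calen┏━━━━━━━━━━━━━━━━━━━━━━━━━━━━━━━━━━
          ┠──────┃ CheckboxTree                     
          ┃      ┠──────────────────────────────────
          ┃Mo Tu ┃>[-] workspace/                   
          ┃    1 ┃   [ ] tsconfig.json              
          ┃ 7  8 ┃   [-] tests/                     
          ┃14 15 ┃     [ ] parser.ts                
          ┃21 22 ┃     [ ] README.md                
          ┃28 29 ┃     [ ] worker.go                
          ┃      ┃     [ ] views/                   
          ┃      ┃       [ ] types.md               
          ┃      ┃       [ ] config.toml            
          ┗━━━━━━┃       [ ] index.toml             


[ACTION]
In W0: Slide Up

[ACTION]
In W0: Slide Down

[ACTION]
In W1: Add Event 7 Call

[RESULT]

                                                    
          ┏━━━━━━━━━━━━━━━━━━━━━━━━┓━━━━━━━━━━━━━┓  
          ┃ Calen┏━━━━━━━━━━━━━━━━━━━━━━━━━━━━━━━━━━
          ┠──────┃ CheckboxTree                     
          ┃      ┠──────────────────────────────────
          ┃Mo Tu ┃>[-] workspace/                   
          ┃    1 ┃   [ ] tsconfig.json              
          ┃ 7*  8┃   [-] tests/                     
          ┃14 15 ┃     [ ] parser.ts                
          ┃21 22 ┃     [ ] README.md                
          ┃28 29 ┃     [ ] worker.go                
          ┃      ┃     [ ] views/                   
          ┃      ┃       [ ] types.md               
          ┃      ┃       [ ] config.toml            
          ┗━━━━━━┃       [ ] index.toml             
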